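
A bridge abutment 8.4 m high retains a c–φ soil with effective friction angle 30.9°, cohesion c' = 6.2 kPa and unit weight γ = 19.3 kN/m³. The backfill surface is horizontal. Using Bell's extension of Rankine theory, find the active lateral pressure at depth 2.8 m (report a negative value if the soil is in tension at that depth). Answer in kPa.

10.3 kPa

K_a = (1 − sin φ)/(1 + sin φ) = 0.3214.
σ_a = K_a γ z − 2c√K_a = 0.3214×19.3×2.8 − 2×6.2×0.5669 = 10.34 kPa.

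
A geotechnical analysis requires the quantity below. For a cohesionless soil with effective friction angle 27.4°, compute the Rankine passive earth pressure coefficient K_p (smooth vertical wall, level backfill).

K_p = (1 + sin φ)/(1 − sin φ) = tan²(45° + 27.4°/2) = 2.705.

2.71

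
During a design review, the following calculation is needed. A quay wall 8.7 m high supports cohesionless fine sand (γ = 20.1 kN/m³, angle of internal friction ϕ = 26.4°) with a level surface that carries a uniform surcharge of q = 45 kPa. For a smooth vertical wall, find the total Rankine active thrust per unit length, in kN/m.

K_a = tan²(45° − φ/2) = 0.3844.
Soil triangle: ½ K_a γ H² = 0.5×0.3844×20.1×8.7² = 292.4 kN/m.
Surcharge rectangle: K_a q H = 0.3844×45×8.7 = 150.5 kN/m.
Total = 292.4 + 150.5 = 442.9 kN/m.

443 kN/m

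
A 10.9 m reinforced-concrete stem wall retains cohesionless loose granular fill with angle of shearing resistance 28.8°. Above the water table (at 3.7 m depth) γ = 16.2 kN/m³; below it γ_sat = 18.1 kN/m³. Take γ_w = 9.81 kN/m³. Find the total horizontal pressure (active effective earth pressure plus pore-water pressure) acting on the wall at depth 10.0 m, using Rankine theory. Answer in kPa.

K_a = (1 − sin φ)/(1 + sin φ) = 0.3498.
γ' = 18.1 − 9.81 = 8.290 kN/m³.
Effective vertical stress at 10.0 m: σ'_v = 16.2×3.7 + 8.290×6.30 = 112.2 kPa.
σ'_h = K_a σ'_v = 0.3498 × 112.2 = 39.23 kPa; u = γ_w × 6.30 = 61.80 kPa.
Total σ_h = 39.23 + 61.80 = 101.0 kPa.

101 kPa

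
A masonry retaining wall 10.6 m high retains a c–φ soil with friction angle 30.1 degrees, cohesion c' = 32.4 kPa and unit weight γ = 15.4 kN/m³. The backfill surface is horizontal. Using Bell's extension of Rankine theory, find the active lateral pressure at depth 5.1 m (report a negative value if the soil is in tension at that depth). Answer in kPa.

-11.3 kPa

K_a = (1 − sin φ)/(1 + sin φ) = 0.3320.
σ_a = K_a γ z − 2c√K_a = 0.3320×15.4×5.1 − 2×32.4×0.5762 = -11.26 kPa.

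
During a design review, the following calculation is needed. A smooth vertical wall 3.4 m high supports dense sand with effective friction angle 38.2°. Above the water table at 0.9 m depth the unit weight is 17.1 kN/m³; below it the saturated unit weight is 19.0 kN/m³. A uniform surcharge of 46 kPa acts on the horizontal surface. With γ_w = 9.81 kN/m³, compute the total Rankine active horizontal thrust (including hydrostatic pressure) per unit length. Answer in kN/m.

K_a = tan²(45° − φ/2) = 0.2358.
γ' = 19.0 − 9.81 = 9.190 kN/m³. h₂ = H − d_w = 2.5 m.
σ'_h: at surface K_a·q = 10.85; at WT K_a(q+γd_w) = 14.47; at base K_a(q+γd_w+γ'h₂) = 19.89 kPa.
P₁ = ½(10.85+14.47)×0.9 = 11.39; P₂ = ½(14.47+19.89)×2.5 = 42.96; P_w = ½γ_w h₂² = 30.66.
Total = 11.39+42.96+30.66 = 85.01 kN/m.

85.0 kN/m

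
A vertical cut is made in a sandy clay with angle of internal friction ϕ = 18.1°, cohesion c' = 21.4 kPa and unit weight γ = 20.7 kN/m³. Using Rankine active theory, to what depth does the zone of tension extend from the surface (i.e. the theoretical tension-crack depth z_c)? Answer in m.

K_a = tan²(45° − 18.1°/2) = 0.5259; √K_a = 0.7252.
The active pressure is zero where K_a γ z = 2c√K_a, so z_c = 2c/(γ√K_a) = 2×21.4/(20.7×0.7252) = 2.851 m.

2.85 m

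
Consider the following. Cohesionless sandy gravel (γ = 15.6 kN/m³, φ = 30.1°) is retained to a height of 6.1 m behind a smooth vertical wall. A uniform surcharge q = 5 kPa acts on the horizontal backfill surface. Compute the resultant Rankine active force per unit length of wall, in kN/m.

K_a = tan²(45° − φ/2) = 0.3320.
Soil triangle: ½ K_a γ H² = 0.5×0.3320×15.6×6.1² = 96.36 kN/m.
Surcharge rectangle: K_a q H = 0.3320×5×6.1 = 10.13 kN/m.
Total = 96.36 + 10.13 = 106.5 kN/m.

106 kN/m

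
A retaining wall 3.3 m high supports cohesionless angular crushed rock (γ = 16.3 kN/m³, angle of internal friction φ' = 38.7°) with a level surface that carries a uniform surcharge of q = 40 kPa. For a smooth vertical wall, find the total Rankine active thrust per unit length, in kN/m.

50.9 kN/m

K_a = tan²(45° − φ/2) = 0.2306.
Soil triangle: ½ K_a γ H² = 0.5×0.2306×16.3×3.3² = 20.47 kN/m.
Surcharge rectangle: K_a q H = 0.2306×40×3.3 = 30.44 kN/m.
Total = 20.47 + 30.44 = 50.90 kN/m.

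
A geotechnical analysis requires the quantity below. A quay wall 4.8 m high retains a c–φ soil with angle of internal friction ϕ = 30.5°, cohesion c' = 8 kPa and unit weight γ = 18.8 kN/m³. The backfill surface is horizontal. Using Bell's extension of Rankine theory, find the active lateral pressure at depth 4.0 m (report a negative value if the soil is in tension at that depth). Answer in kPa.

K_a = (1 − sin φ)/(1 + sin φ) = 0.3267.
σ_a = K_a γ z − 2c√K_a = 0.3267×18.8×4.0 − 2×8×0.5715 = 15.42 kPa.

15.4 kPa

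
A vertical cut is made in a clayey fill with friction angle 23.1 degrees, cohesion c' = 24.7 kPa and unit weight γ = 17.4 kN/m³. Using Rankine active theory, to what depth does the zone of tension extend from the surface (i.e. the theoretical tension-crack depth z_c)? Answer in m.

4.30 m

K_a = tan²(45° − 23.1°/2) = 0.4364; √K_a = 0.6606.
The active pressure is zero where K_a γ z = 2c√K_a, so z_c = 2c/(γ√K_a) = 2×24.7/(17.4×0.6606) = 4.298 m.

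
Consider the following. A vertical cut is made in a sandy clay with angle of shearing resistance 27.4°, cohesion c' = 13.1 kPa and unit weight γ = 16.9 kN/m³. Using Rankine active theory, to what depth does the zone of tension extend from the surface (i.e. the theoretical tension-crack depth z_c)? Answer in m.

2.55 m

K_a = tan²(45° − 27.4°/2) = 0.3697; √K_a = 0.6080.
The active pressure is zero where K_a γ z = 2c√K_a, so z_c = 2c/(γ√K_a) = 2×13.1/(16.9×0.6080) = 2.550 m.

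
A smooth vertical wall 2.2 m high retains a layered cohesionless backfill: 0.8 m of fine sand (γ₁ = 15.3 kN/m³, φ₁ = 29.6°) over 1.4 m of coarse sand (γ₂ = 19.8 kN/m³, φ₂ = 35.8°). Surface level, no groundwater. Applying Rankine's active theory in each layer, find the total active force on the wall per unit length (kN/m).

K_a1 = tan²(45°−29.6°/2) = 0.3387; K_a2 = tan²(45°−35.8°/2) = 0.2619.
Layer 1: σ at base = K_a1 γ₁ h₁ = 4.146 kPa; P₁ = ½×4.146×0.8 = 1.658.
Layer 2: σ_v at top = γ₁h₁ = 12.24; σ_h top = K_a2×12.24 = 3.205; σ_h base = K_a2×(12.24+19.8×1.4) = 10.46.
P₂ = ½(3.205+10.46)×1.4 = 9.568. Total P_a = 1.658+9.568 = 11.23 kN/m.

11.2 kN/m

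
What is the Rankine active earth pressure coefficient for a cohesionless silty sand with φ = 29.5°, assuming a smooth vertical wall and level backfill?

K_a = tan²(45° − φ/2) = tan²(30.25°) = 0.3401.

0.340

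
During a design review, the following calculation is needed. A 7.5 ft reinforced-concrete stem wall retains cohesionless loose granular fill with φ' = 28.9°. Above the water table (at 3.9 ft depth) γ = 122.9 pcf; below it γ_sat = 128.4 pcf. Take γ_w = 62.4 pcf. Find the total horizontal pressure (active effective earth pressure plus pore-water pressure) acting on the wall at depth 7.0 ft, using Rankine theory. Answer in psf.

432 psf

K_a = (1 − sin φ)/(1 + sin φ) = 0.3484.
γ' = 128.4 − 62.4 = 66.00 pcf.
Effective vertical stress at 7.0 ft: σ'_v = 122.9×3.9 + 66.00×3.10 = 683.9 psf.
σ'_h = K_a σ'_v = 0.3484 × 683.9 = 238.2 psf; u = γ_w × 3.10 = 193.4 psf.
Total σ_h = 238.2 + 193.4 = 431.7 psf.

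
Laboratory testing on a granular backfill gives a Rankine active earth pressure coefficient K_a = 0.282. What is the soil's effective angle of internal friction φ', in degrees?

K_a = tan²(45° − φ/2) ⇒ 45° − φ/2 = arctan(√0.282) = 27.97°.
φ = 2(45° − 27.97°) = 34.06°.

34.1°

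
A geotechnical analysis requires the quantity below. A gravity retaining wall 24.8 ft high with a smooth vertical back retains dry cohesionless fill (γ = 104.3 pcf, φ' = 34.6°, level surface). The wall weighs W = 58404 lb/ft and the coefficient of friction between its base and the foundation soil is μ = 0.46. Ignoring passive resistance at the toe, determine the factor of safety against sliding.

K_a = tan²(45° − 34.6°/2) = 0.2756.
P_a = ½K_aγH² = 0.5×0.2756×104.3×24.8² = 8841 lb/ft, acting at H/3 = 8.267 ft above the base.
FS_sliding = μW / P_a = 0.46×58404 / 8841 = 3.039.

3.04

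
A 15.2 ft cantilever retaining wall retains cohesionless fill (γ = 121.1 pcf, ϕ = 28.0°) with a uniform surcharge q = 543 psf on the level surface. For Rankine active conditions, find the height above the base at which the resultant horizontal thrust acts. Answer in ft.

K_a = 0.3610.
Triangular part P₁ = ½K_aγH² = 5051 at H/3 = 5.067 ft; rectangular part P₂ = K_a q H = 2980 at H/2 = 7.600 ft.
ȳ = (P₁·5.067 + P₂·7.600)/(P₁+P₂) = 6.007 ft.

6.01 ft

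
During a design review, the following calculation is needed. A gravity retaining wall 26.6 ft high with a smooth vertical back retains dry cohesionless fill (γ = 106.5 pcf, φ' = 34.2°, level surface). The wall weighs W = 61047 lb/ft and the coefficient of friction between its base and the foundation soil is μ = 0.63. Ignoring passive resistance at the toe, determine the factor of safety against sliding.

K_a = tan²(45° − 34.2°/2) = 0.2803.
P_a = ½K_aγH² = 0.5×0.2803×106.5×26.6² = 10560 lb/ft, acting at H/3 = 8.867 ft above the base.
FS_sliding = μW / P_a = 0.63×61047 / 10560 = 3.641.

3.64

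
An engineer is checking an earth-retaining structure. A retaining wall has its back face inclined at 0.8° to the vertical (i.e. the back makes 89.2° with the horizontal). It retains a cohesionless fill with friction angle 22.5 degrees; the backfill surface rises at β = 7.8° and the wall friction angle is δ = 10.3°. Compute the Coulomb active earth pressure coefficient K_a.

K_a = sin²(α+φ) / [sin²α · sin(α−δ) · (1 + √{sin(φ+δ)sin(φ−β) / (sin(α−δ)sin(α+β))})²].
With α = 89.2°, φ = 22.5°, δ = 10.3°, β = 7.8°: K_a = 0.4650.

0.465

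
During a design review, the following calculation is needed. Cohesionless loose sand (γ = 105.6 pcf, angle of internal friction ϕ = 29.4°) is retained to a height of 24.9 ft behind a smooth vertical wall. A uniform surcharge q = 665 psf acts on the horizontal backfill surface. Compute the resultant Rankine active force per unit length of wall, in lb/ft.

16800 lb/ft

K_a = tan²(45° − φ/2) = 0.3415.
Soil triangle: ½ K_a γ H² = 0.5×0.3415×105.6×24.9² = 11180 lb/ft.
Surcharge rectangle: K_a q H = 0.3415×665×24.9 = 5654 lb/ft.
Total = 11180 + 5654 = 16830 lb/ft.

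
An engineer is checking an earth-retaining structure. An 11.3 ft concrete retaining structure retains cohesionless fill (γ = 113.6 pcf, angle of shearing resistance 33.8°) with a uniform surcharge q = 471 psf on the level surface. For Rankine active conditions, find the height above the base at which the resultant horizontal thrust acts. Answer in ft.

K_a = 0.2851.
Triangular part P₁ = ½K_aγH² = 2068 at H/3 = 3.767 ft; rectangular part P₂ = K_a q H = 1517 at H/2 = 5.650 ft.
ȳ = (P₁·3.767 + P₂·5.650)/(P₁+P₂) = 4.564 ft.

4.56 ft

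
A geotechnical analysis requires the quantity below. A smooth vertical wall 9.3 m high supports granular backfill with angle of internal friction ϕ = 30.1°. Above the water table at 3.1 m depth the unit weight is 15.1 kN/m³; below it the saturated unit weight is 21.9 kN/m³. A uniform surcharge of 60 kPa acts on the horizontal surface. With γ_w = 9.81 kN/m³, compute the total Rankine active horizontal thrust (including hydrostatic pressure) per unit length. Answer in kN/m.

K_a = tan²(45° − φ/2) = 0.3320.
γ' = 21.9 − 9.81 = 12.09 kN/m³. h₂ = H − d_w = 6.2 m.
σ'_h: at surface K_a·q = 19.92; at WT K_a(q+γd_w) = 35.46; at base K_a(q+γd_w+γ'h₂) = 60.35 kPa.
P₁ = ½(19.92+35.46)×3.1 = 85.84; P₂ = ½(35.46+60.35)×6.2 = 297.0; P_w = ½γ_w h₂² = 188.5.
Total = 85.84+297.0+188.5 = 571.4 kN/m.

571 kN/m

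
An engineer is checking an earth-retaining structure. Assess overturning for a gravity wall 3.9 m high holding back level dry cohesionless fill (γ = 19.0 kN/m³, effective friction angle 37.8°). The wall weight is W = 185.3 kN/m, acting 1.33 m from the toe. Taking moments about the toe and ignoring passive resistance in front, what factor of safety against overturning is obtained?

5.47

K_a = tan²(45° − 37.8°/2) = 0.2400.
P_a = ½K_aγH² = 0.5×0.2400×19.0×3.9² = 34.68 kN/m, acting at H/3 = 1.300 m above the base.
Overturning moment M_o = P_a × H/3 = 34.68 × 1.300 = 45.08.
Resisting moment M_r = W × 1.33 = 185.3 × 1.33 = 246.4.
FS_overturning = M_r/M_o = 246.4/45.08 = 5.467.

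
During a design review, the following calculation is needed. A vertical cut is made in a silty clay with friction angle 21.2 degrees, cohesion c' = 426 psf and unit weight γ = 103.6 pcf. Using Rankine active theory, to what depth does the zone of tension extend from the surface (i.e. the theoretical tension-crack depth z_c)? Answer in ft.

12.0 ft

K_a = tan²(45° − 21.2°/2) = 0.4688; √K_a = 0.6847.
The active pressure is zero where K_a γ z = 2c√K_a, so z_c = 2c/(γ√K_a) = 2×426/(103.6×0.6847) = 12.01 ft.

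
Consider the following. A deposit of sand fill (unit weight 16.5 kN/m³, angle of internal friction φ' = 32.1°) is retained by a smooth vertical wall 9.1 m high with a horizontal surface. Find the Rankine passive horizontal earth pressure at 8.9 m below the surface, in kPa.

480 kPa

K_p = (1 + sin φ)/(1 − sin φ) = 3.268.
σ_h = K_p γ z = 3.268 × 16.5 × 8.9 = 479.9 kPa.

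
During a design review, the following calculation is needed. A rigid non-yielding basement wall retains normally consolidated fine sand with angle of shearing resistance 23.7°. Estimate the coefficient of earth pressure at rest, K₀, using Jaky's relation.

K₀ = 1 − sin φ' = 1 − sin 23.7° = 0.5981.

0.598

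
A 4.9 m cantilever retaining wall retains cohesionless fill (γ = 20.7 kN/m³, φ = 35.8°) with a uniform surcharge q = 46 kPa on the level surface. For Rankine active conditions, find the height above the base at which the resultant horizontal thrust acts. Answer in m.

2.02 m

K_a = 0.2619.
Triangular part P₁ = ½K_aγH² = 65.07 at H/3 = 1.633 m; rectangular part P₂ = K_a q H = 59.02 at H/2 = 2.450 m.
ȳ = (P₁·1.633 + P₂·2.450)/(P₁+P₂) = 2.022 m.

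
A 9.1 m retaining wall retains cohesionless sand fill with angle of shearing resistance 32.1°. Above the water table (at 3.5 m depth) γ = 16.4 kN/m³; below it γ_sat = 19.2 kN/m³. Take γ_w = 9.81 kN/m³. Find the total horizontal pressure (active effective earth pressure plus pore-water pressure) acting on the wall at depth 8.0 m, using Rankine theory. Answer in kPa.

K_a = (1 − sin φ)/(1 + sin φ) = 0.3060.
γ' = 19.2 − 9.81 = 9.390 kN/m³.
Effective vertical stress at 8.0 m: σ'_v = 16.4×3.5 + 9.390×4.50 = 99.65 kPa.
σ'_h = K_a σ'_v = 0.3060 × 99.65 = 30.49 kPa; u = γ_w × 4.50 = 44.15 kPa.
Total σ_h = 30.49 + 44.15 = 74.64 kPa.

74.6 kPa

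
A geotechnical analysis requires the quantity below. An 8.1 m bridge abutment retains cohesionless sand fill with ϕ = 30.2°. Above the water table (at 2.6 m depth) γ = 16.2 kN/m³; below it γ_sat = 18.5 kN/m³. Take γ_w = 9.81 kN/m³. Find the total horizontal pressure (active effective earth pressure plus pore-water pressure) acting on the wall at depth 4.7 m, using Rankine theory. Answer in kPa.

K_a = (1 − sin φ)/(1 + sin φ) = 0.3307.
γ' = 18.5 − 9.81 = 8.690 kN/m³.
Effective vertical stress at 4.7 m: σ'_v = 16.2×2.6 + 8.690×2.10 = 60.37 kPa.
σ'_h = K_a σ'_v = 0.3307 × 60.37 = 19.96 kPa; u = γ_w × 2.10 = 20.60 kPa.
Total σ_h = 19.96 + 20.60 = 40.56 kPa.

40.6 kPa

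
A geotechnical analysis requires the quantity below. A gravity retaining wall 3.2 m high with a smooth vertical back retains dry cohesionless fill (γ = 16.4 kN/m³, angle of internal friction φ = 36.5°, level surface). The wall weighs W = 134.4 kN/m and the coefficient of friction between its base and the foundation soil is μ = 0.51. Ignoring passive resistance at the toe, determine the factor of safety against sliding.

3.21

K_a = tan²(45° − 36.5°/2) = 0.2541.
P_a = ½K_aγH² = 0.5×0.2541×16.4×3.2² = 21.33 kN/m, acting at H/3 = 1.067 m above the base.
FS_sliding = μW / P_a = 0.51×134.4 / 21.33 = 3.213.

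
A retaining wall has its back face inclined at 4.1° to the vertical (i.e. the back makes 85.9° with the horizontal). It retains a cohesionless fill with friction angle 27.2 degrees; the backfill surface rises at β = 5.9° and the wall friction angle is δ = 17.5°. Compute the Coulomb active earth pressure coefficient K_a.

0.394

K_a = sin²(α+φ) / [sin²α · sin(α−δ) · (1 + √{sin(φ+δ)sin(φ−β) / (sin(α−δ)sin(α+β))})²].
With α = 85.9°, φ = 27.2°, δ = 17.5°, β = 5.9°: K_a = 0.3936.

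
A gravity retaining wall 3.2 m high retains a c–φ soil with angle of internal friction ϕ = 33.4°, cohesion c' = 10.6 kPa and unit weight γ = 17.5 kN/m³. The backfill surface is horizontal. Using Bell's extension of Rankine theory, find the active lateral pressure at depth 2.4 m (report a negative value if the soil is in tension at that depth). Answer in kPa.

K_a = (1 − sin φ)/(1 + sin φ) = 0.2899.
σ_a = K_a γ z − 2c√K_a = 0.2899×17.5×2.4 − 2×10.6×0.5384 = 0.7617 kPa.

0.762 kPa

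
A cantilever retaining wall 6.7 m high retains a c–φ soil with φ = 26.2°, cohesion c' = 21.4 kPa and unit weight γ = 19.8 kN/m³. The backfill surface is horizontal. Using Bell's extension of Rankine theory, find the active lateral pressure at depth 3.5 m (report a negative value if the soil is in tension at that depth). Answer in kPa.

K_a = (1 − sin φ)/(1 + sin φ) = 0.3874.
σ_a = K_a γ z − 2c√K_a = 0.3874×19.8×3.5 − 2×21.4×0.6224 = 0.2088 kPa.

0.209 kPa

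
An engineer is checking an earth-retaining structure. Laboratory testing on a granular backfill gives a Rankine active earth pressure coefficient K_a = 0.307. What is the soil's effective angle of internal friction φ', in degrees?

32.0°

K_a = tan²(45° − φ/2) ⇒ 45° − φ/2 = arctan(√0.307) = 28.99°.
φ = 2(45° − 28.99°) = 32.02°.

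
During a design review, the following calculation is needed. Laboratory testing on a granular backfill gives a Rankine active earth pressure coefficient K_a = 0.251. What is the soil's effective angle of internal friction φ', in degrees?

K_a = tan²(45° − φ/2) ⇒ 45° − φ/2 = arctan(√0.251) = 26.61°.
φ = 2(45° − 26.61°) = 36.78°.

36.8°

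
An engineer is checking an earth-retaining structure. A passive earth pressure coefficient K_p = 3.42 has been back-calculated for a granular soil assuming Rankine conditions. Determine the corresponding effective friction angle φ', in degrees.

K_p = (1+sin φ)/(1−sin φ) ⇒ sin φ = (K_p − 1)/(K_p + 1) = 0.5475.
φ = arcsin(0.5475) = 33.20°.

33.2°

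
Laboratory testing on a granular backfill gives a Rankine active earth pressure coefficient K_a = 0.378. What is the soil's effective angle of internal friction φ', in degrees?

26.8°

K_a = tan²(45° − φ/2) ⇒ 45° − φ/2 = arctan(√0.378) = 31.58°.
φ = 2(45° − 31.58°) = 26.83°.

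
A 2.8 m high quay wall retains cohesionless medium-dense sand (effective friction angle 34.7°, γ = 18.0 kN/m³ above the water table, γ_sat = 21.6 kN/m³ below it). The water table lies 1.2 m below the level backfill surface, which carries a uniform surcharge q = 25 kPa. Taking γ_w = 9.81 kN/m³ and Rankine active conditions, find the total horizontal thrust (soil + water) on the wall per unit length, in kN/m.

49.0 kN/m

K_a = tan²(45° − φ/2) = 0.2745.
γ' = 21.6 − 9.81 = 11.79 kN/m³. h₂ = H − d_w = 1.6 m.
σ'_h: at surface K_a·q = 6.862; at WT K_a(q+γd_w) = 12.79; at base K_a(q+γd_w+γ'h₂) = 17.97 kPa.
P₁ = ½(6.862+12.79)×1.2 = 11.79; P₂ = ½(12.79+17.97)×1.6 = 24.61; P_w = ½γ_w h₂² = 12.56.
Total = 11.79+24.61+12.56 = 48.95 kN/m.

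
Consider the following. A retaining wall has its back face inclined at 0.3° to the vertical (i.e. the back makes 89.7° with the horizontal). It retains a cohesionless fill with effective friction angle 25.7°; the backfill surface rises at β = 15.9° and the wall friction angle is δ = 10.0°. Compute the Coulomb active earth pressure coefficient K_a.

0.473

K_a = sin²(α+φ) / [sin²α · sin(α−δ) · (1 + √{sin(φ+δ)sin(φ−β) / (sin(α−δ)sin(α+β))})²].
With α = 89.7°, φ = 25.7°, δ = 10.0°, β = 15.9°: K_a = 0.4733.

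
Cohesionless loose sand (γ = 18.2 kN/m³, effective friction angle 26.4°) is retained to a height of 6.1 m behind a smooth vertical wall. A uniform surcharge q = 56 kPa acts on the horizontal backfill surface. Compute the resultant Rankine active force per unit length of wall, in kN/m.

K_a = tan²(45° − φ/2) = 0.3844.
Soil triangle: ½ K_a γ H² = 0.5×0.3844×18.2×6.1² = 130.2 kN/m.
Surcharge rectangle: K_a q H = 0.3844×56×6.1 = 131.3 kN/m.
Total = 130.2 + 131.3 = 261.5 kN/m.

261 kN/m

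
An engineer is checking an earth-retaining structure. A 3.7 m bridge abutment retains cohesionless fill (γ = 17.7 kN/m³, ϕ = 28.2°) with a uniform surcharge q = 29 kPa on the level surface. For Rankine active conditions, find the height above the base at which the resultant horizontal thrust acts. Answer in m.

K_a = 0.3582.
Triangular part P₁ = ½K_aγH² = 43.40 at H/3 = 1.233 m; rectangular part P₂ = K_a q H = 38.43 at H/2 = 1.850 m.
ȳ = (P₁·1.233 + P₂·1.850)/(P₁+P₂) = 1.523 m.

1.52 m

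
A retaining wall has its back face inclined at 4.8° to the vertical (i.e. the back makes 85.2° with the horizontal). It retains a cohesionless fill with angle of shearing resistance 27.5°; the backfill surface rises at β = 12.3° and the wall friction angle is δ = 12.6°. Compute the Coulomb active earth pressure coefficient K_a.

K_a = sin²(α+φ) / [sin²α · sin(α−δ) · (1 + √{sin(φ+δ)sin(φ−β) / (sin(α−δ)sin(α+β))})²].
With α = 85.2°, φ = 27.5°, δ = 12.6°, β = 12.3°: K_a = 0.4439.

0.444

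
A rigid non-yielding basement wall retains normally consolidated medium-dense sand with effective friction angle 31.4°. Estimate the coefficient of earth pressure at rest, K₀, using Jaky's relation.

K₀ = 1 − sin φ' = 1 − sin 31.4° = 0.4790.

0.479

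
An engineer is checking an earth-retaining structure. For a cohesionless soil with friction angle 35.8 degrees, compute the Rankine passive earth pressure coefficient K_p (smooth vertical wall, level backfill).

K_p = (1 + sin φ)/(1 − sin φ) = tan²(45° + 35.8°/2) = 3.819.

3.82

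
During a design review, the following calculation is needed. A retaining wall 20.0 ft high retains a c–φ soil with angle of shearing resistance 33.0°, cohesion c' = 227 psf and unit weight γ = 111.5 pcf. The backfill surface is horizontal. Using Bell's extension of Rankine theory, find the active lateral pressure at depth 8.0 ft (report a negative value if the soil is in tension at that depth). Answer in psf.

16.5 psf

K_a = (1 − sin φ)/(1 + sin φ) = 0.2948.
σ_a = K_a γ z − 2c√K_a = 0.2948×111.5×8.0 − 2×227×0.5430 = 16.46 psf.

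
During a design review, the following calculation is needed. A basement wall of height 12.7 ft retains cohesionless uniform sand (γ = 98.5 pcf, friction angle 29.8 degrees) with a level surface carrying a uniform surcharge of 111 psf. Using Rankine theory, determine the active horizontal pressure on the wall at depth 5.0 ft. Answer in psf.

203 psf

K_a = (1 − sin φ)/(1 + sin φ) = 0.3360.
σ_v = γz + q = 98.5 × 5.0 + 111 = 603.5 psf.
σ_h = K_a σ_v = 0.3360 × 603.5 = 202.8 psf.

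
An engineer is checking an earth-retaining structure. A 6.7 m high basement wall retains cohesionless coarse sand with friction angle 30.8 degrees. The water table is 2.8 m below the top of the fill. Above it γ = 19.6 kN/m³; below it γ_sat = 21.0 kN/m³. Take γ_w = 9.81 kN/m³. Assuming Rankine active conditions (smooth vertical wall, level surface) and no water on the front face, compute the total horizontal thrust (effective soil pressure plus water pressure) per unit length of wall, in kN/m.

K_a = tan²(45° − φ/2) = 0.3227.
γ' = 21.0 − 9.81 = 11.19 kN/m³. Depth below WT = 3.9 m.
σ'_h at WT = K_a γ d_w = 17.71 kPa; at base = 17.71 + K_a γ' × 3.9 = 31.79 kPa.
P₁ (0–2.8 m) = ½×17.71×2.8 = 24.79. P₂ (2.8–6.7 m) = ½(17.71+31.79)×3.9 = 96.53.
P_w = ½ γ_w h₂² = 0.5×9.81×3.9² = 74.61. Total = 24.79+96.53+74.61 = 195.9 kN/m.

196 kN/m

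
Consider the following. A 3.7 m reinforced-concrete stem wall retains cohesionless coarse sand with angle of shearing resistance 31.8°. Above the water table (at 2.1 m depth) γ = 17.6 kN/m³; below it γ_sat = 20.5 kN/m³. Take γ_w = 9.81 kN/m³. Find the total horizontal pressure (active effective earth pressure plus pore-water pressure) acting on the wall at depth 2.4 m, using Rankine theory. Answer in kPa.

K_a = (1 − sin φ)/(1 + sin φ) = 0.3098.
γ' = 20.5 − 9.81 = 10.69 kN/m³.
Effective vertical stress at 2.4 m: σ'_v = 17.6×2.1 + 10.69×0.300 = 40.17 kPa.
σ'_h = K_a σ'_v = 0.3098 × 40.17 = 12.44 kPa; u = γ_w × 0.300 = 2.943 kPa.
Total σ_h = 12.44 + 2.943 = 15.39 kPa.

15.4 kPa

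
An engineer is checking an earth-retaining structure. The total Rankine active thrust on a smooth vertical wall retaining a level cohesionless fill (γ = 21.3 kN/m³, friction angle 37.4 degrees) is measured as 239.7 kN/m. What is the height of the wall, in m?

K_a = 0.2443. P_a = ½ K_a γ H² ⇒ H = √(2P_a/(K_a γ)).
H = √(2×239.7/(0.2443×21.3)) = 9.599 m.

9.60 m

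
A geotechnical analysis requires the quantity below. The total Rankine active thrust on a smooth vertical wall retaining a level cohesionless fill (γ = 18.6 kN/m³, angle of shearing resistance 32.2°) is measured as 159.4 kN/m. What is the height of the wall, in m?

7.50 m

K_a = 0.3047. P_a = ½ K_a γ H² ⇒ H = √(2P_a/(K_a γ)).
H = √(2×159.4/(0.3047×18.6)) = 7.500 m.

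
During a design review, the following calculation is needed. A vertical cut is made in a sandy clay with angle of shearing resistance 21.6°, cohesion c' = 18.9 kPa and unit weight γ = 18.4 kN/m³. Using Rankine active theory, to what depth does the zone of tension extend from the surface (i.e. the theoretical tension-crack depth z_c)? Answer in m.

3.02 m

K_a = tan²(45° − 21.6°/2) = 0.4619; √K_a = 0.6796.
The active pressure is zero where K_a γ z = 2c√K_a, so z_c = 2c/(γ√K_a) = 2×18.9/(18.4×0.6796) = 3.023 m.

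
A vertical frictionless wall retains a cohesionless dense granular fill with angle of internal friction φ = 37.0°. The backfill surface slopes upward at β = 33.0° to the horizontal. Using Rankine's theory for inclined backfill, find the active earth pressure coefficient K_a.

K_a = cos β · (cos β − √(cos²β − cos²φ)) / (cos β + √(cos²β − cos²φ)).
cos β = 0.8387, cos φ = 0.7986, √(cos²β − cos²φ) = 0.2560.
K_a = 0.8387 × (0.8387 − 0.2560)/(0.8387 + 0.2560) = 0.4464.

0.446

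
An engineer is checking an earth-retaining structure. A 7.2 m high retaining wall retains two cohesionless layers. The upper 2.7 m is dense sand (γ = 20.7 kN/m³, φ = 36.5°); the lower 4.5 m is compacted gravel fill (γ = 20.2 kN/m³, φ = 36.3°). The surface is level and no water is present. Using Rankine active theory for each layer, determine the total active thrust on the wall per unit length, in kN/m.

136 kN/m

K_a1 = tan²(45°−36.5°/2) = 0.2541; K_a2 = tan²(45°−36.3°/2) = 0.2563.
Layer 1: σ at base = K_a1 γ₁ h₁ = 14.20 kPa; P₁ = ½×14.20×2.7 = 19.17.
Layer 2: σ_v at top = γ₁h₁ = 55.89; σ_h top = K_a2×55.89 = 14.32; σ_h base = K_a2×(55.89+20.2×4.5) = 37.62.
P₂ = ½(14.32+37.62)×4.5 = 116.9. Total P_a = 19.17+116.9 = 136.0 kN/m.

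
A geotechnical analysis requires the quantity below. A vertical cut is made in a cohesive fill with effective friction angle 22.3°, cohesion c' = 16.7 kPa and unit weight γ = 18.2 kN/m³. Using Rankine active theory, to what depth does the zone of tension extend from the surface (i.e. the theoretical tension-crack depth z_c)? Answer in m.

K_a = tan²(45° − 22.3°/2) = 0.4498; √K_a = 0.6707.
The active pressure is zero where K_a γ z = 2c√K_a, so z_c = 2c/(γ√K_a) = 2×16.7/(18.2×0.6707) = 2.736 m.

2.74 m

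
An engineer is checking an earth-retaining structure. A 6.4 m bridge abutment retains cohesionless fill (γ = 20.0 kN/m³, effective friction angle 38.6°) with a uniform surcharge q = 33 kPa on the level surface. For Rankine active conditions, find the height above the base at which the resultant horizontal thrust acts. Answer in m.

K_a = 0.2316.
Triangular part P₁ = ½K_aγH² = 94.87 at H/3 = 2.133 m; rectangular part P₂ = K_a q H = 48.92 at H/2 = 3.200 m.
ȳ = (P₁·2.133 + P₂·3.200)/(P₁+P₂) = 2.496 m.

2.50 m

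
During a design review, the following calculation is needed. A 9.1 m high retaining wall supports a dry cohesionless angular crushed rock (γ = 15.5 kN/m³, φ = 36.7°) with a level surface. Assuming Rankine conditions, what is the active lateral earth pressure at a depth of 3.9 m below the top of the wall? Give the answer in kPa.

K_a = (1 − sin φ)/(1 + sin φ) = 0.2519.
σ_h = K_a γ z = 0.2519 × 15.5 × 3.9 = 15.22 kPa.

15.2 kPa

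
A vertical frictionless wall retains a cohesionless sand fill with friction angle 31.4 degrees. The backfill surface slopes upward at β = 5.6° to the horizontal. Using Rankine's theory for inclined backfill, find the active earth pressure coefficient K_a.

0.319

K_a = cos β · (cos β − √(cos²β − cos²φ)) / (cos β + √(cos²β − cos²φ)).
cos β = 0.9952, cos φ = 0.8536, √(cos²β − cos²φ) = 0.5118.
K_a = 0.9952 × (0.9952 − 0.5118)/(0.9952 + 0.5118) = 0.3193.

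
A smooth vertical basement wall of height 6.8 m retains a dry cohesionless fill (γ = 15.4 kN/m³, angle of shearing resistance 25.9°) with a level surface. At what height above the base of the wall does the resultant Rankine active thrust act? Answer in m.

K_a = 0.3920.
The pressure distribution is triangular, so the resultant acts at H/3 above the base = 6.8/3 = 2.267 m.

2.27 m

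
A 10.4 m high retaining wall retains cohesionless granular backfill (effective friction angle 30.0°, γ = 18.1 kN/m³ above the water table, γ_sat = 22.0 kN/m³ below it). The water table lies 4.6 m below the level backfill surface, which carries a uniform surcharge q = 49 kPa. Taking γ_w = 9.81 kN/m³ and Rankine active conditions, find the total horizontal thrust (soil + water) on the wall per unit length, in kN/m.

K_a = tan²(45° − φ/2) = 0.3333.
γ' = 22.0 − 9.81 = 12.19 kN/m³. h₂ = H − d_w = 5.8 m.
σ'_h: at surface K_a·q = 16.33; at WT K_a(q+γd_w) = 44.09; at base K_a(q+γd_w+γ'h₂) = 67.65 kPa.
P₁ = ½(16.33+44.09)×4.6 = 139.0; P₂ = ½(44.09+67.65)×5.8 = 324.0; P_w = ½γ_w h₂² = 165.0.
Total = 139.0+324.0+165.0 = 628.0 kN/m.

628 kN/m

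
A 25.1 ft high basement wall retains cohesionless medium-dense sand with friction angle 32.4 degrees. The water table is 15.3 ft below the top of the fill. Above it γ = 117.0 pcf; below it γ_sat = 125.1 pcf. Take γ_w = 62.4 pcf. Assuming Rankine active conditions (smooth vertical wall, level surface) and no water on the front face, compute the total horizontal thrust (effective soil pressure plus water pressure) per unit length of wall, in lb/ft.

13300 lb/ft

K_a = tan²(45° − φ/2) = 0.3022.
γ' = 125.1 − 62.4 = 62.70 pcf. Depth below WT = 9.8 ft.
σ'_h at WT = K_a γ d_w = 541.0 psf; at base = 541.0 + K_a γ' × 9.8 = 726.7 psf.
P₁ (0–15.3 ft) = ½×541.0×15.3 = 4139. P₂ (15.3–25.1 ft) = ½(541.0+726.7)×9.8 = 6212.
P_w = ½ γ_w h₂² = 0.5×62.4×9.8² = 2996. Total = 4139+6212+2996 = 13350 lb/ft.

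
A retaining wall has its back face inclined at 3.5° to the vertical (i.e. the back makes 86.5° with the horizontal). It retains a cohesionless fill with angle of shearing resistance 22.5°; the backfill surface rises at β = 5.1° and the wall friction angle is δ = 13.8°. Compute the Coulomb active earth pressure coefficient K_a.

0.459

K_a = sin²(α+φ) / [sin²α · sin(α−δ) · (1 + √{sin(φ+δ)sin(φ−β) / (sin(α−δ)sin(α+β))})²].
With α = 86.5°, φ = 22.5°, δ = 13.8°, β = 5.1°: K_a = 0.4592.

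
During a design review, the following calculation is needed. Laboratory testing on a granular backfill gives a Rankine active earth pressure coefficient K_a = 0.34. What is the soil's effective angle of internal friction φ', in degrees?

K_a = tan²(45° − φ/2) ⇒ 45° − φ/2 = arctan(√0.34) = 30.25°.
φ = 2(45° − 30.25°) = 29.51°.

29.5°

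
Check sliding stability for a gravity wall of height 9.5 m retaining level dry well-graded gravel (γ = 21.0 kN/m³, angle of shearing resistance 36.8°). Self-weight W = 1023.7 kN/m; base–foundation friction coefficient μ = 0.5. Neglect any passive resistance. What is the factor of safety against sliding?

2.15

K_a = tan²(45° − 36.8°/2) = 0.2508.
P_a = ½K_aγH² = 0.5×0.2508×21.0×9.5² = 237.6 kN/m, acting at H/3 = 3.167 m above the base.
FS_sliding = μW / P_a = 0.5×1023.7 / 237.6 = 2.154.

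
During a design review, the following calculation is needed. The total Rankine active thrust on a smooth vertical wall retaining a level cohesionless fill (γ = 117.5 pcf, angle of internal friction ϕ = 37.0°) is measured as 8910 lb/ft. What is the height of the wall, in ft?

24.7 ft

K_a = 0.2486. P_a = ½ K_a γ H² ⇒ H = √(2P_a/(K_a γ)).
H = √(2×8910/(0.2486×117.5)) = 24.70 ft.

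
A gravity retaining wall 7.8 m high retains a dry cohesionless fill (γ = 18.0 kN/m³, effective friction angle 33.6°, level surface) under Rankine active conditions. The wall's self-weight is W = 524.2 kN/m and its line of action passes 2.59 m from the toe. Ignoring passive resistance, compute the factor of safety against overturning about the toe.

3.32

K_a = tan²(45° − 33.6°/2) = 0.2875.
P_a = ½K_aγH² = 0.5×0.2875×18.0×7.8² = 157.4 kN/m, acting at H/3 = 2.600 m above the base.
Overturning moment M_o = P_a × H/3 = 157.4 × 2.600 = 409.3.
Resisting moment M_r = W × 2.59 = 524.2 × 2.59 = 1358.
FS_overturning = M_r/M_o = 1358/409.3 = 3.317.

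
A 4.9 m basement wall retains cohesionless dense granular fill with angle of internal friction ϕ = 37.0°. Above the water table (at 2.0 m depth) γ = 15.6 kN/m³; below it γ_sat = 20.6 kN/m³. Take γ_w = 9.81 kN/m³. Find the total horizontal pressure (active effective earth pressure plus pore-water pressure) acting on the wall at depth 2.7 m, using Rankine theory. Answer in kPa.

K_a = (1 − sin φ)/(1 + sin φ) = 0.2486.
γ' = 20.6 − 9.81 = 10.79 kN/m³.
Effective vertical stress at 2.7 m: σ'_v = 15.6×2.0 + 10.79×0.700 = 38.75 kPa.
σ'_h = K_a σ'_v = 0.2486 × 38.75 = 9.633 kPa; u = γ_w × 0.700 = 6.867 kPa.
Total σ_h = 9.633 + 6.867 = 16.50 kPa.

16.5 kPa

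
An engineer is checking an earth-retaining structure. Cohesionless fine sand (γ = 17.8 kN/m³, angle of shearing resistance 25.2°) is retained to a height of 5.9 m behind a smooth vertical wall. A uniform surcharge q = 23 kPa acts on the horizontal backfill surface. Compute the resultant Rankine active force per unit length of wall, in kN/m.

179 kN/m

K_a = tan²(45° − φ/2) = 0.4027.
Soil triangle: ½ K_a γ H² = 0.5×0.4027×17.8×5.9² = 124.8 kN/m.
Surcharge rectangle: K_a q H = 0.4027×23×5.9 = 54.65 kN/m.
Total = 124.8 + 54.65 = 179.4 kN/m.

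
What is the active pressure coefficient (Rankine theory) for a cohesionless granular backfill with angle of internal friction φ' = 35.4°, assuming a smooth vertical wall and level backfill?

0.266

K_a = (1 − sin φ)/(1 + sin φ) = (1 − sin 35.4°)/(1 + sin 35.4°) = 0.2664.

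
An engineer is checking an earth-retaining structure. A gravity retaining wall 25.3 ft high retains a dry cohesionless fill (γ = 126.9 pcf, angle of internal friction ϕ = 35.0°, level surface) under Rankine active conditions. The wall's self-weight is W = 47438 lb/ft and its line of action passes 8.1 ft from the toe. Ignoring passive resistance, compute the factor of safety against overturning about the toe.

4.14

K_a = tan²(45° − 35.0°/2) = 0.2710.
P_a = ½K_aγH² = 0.5×0.2710×126.9×25.3² = 11010 lb/ft, acting at H/3 = 8.433 ft above the base.
Overturning moment M_o = P_a × H/3 = 11010 × 8.433 = 92820.
Resisting moment M_r = W × 8.1 = 47438 × 8.1 = 384200.
FS_overturning = M_r/M_o = 384200/92820 = 4.140.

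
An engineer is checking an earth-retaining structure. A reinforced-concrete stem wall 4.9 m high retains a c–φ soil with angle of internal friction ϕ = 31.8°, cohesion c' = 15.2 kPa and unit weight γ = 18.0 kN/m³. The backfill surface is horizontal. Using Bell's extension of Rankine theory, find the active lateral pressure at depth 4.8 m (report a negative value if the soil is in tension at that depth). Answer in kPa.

9.85 kPa

K_a = (1 − sin φ)/(1 + sin φ) = 0.3098.
σ_a = K_a γ z − 2c√K_a = 0.3098×18.0×4.8 − 2×15.2×0.5566 = 9.846 kPa.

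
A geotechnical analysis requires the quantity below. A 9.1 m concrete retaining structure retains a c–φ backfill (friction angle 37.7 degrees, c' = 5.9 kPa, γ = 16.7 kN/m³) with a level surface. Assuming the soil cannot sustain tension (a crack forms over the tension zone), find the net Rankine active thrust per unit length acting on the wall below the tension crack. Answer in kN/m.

118 kN/m

K_a = 0.2411; √K_a = 0.4910.
Tension-crack depth z_c = 2c/(γ√K_a) = 2×5.9/(16.7×0.4910) = 1.439 m.
σ_a at base = K_a γ H − 2c√K_a = 0.2411×16.7×9.1 − 2×5.9×0.4910 = 30.84 kPa.
P_a = ½ × 30.84 × (H − z_c) = 0.5×30.84×7.661 = 118.1 kN/m.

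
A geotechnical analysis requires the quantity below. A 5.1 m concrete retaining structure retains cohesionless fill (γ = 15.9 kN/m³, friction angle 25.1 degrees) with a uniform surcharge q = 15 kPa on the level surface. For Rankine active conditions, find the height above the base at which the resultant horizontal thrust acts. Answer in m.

K_a = 0.4043.
Triangular part P₁ = ½K_aγH² = 83.60 at H/3 = 1.700 m; rectangular part P₂ = K_a q H = 30.93 at H/2 = 2.550 m.
ȳ = (P₁·1.700 + P₂·2.550)/(P₁+P₂) = 1.930 m.

1.93 m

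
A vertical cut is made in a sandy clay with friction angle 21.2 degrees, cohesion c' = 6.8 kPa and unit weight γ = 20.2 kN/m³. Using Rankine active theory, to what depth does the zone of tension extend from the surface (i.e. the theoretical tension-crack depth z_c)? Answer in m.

0.983 m

K_a = tan²(45° − 21.2°/2) = 0.4688; √K_a = 0.6847.
The active pressure is zero where K_a γ z = 2c√K_a, so z_c = 2c/(γ√K_a) = 2×6.8/(20.2×0.6847) = 0.9833 m.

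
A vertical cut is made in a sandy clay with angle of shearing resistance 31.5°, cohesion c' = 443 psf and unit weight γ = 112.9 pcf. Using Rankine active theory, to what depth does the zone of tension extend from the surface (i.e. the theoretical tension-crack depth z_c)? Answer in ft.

K_a = tan²(45° − 31.5°/2) = 0.3136; √K_a = 0.5600.
The active pressure is zero where K_a γ z = 2c√K_a, so z_c = 2c/(γ√K_a) = 2×443/(112.9×0.5600) = 14.01 ft.

14.0 ft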